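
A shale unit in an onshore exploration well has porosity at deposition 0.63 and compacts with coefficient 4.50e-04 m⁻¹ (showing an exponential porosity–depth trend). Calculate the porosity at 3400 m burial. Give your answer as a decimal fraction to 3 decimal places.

0.136

Working in km (1 km = 1000 m; β in km⁻¹ = β in m⁻¹ × 1000):
n = n₀·exp(−β·Z) = 0.63 × exp(−0.45 × 3.4) = 0.63 × exp(−1.53)
  = 0.63 × 0.2165 = 0.1364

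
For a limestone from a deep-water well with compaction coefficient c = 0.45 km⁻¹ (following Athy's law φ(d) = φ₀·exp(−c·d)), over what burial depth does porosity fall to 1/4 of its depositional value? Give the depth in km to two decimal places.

φ/φ₀ = 1/4 ⇒ exp(−c·d) = 1/4 ⇒ d = ln(4) / c
d = 1.3863 / 0.45 = 3.081 km

3.08 km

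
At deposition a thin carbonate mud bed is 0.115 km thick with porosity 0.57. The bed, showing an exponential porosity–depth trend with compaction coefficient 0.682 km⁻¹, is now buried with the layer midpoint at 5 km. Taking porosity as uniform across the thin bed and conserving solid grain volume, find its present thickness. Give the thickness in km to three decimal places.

Porosity at 5 km: n = 0.57·exp(−0.682×5) = 0.0188
Solid-volume conservation: h(1−n) = h₀(1−n₀) ⇒ h = h₀·(1−n₀)/(1−n)
h = 0.115 × (1 − 0.57)/(1 − 0.0188) = 0.115 × 0.4383 = 0.0504 km

0.050 km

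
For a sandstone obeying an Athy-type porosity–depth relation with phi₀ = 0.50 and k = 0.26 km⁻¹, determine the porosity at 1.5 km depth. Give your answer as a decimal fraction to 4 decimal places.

phi = phi₀·exp(−k·Z) = 0.5 × exp(−0.26 × 1.5) = 0.5 × exp(−0.39)
  = 0.5 × 0.6771 = 0.3385

0.3385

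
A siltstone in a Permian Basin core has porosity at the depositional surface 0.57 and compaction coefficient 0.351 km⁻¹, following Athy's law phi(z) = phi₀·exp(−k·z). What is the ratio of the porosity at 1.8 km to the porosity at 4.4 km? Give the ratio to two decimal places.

phi(z₁)/phi(z₂) = e^(−k·z₁)/e^(−k·z₂) = e^{k(z₂−z₁)}
= exp(0.351 × 2.6) = exp(0.9126) = 2.4908

2.49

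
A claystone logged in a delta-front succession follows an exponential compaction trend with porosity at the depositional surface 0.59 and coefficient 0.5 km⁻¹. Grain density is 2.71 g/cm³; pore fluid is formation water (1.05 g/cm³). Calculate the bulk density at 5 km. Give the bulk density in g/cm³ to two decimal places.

Porosity at depth: n = 0.59·exp(−0.5×5) = 0.59×0.0821 = 0.0484
Bulk density: ρ_b = (1−n)ρ_g + n·ρ_f = 0.9516×2.71 + 0.0484×1.05
       = 2.579 + 0.051 = 2.630 g/cm³

2.63 g/cm³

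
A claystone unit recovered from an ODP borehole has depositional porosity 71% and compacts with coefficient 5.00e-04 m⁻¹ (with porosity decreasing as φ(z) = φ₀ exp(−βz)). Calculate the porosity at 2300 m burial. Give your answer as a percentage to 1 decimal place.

Working in km (1 km = 1000 m; β in km⁻¹ = β in m⁻¹ × 1000):
φ = φ₀·exp(−β·z) = 0.71 × exp(−0.5 × 2.3) = 0.71 × exp(−1.15)
  = 0.71 × 0.3166 = 0.2248

22.5%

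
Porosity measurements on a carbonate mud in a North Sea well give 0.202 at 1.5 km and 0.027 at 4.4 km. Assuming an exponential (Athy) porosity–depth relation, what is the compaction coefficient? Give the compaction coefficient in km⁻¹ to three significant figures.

0.694 km⁻¹

Athy: φ(z) = φ₀ e^(−cz) ⇒ φ₁/φ₂ = e^{c(z₂−z₁)} ⇒ c = ln(φ₁/φ₂)/(z₂−z₁)
c = ln(0.202/0.027) / (4.4 − 1.5) = ln(7.481) / 2.9 = 2.0124 / 2.9 = 0.6939 km⁻¹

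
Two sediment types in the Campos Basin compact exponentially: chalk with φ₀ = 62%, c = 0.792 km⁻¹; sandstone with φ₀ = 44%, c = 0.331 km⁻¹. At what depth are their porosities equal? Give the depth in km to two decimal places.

0.74 km

Set φ₀ₐ e^(−cₐZ) = φ₀ᵦ e^(−cᵦZ) ⇒ ln(φ₀ₐ/φ₀ᵦ) = (cₐ − cᵦ)·Z
Z = ln(0.62/0.44) / (0.792 − 0.331) = 0.3429 / 0.461 = 0.744 km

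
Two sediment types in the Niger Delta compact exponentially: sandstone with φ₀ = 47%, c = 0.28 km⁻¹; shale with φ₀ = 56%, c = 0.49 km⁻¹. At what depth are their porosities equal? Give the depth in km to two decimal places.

Set φ₀ₐ e^(−cₐZ) = φ₀ᵦ e^(−cᵦZ) ⇒ ln(φ₀ₐ/φ₀ᵦ) = (cₐ − cᵦ)·Z
Z = ln(0.47/0.56) / (0.28 − 0.49) = -0.1752 / -0.21 = 0.834 km

0.83 km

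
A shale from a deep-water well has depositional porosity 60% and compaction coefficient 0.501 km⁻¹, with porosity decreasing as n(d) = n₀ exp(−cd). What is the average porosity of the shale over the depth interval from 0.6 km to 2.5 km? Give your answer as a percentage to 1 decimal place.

⟨n⟩ = (1/(d₂−d₁)) ∫ n₀ e^(−cd) dd = n₀·(e^(−c·d₁) − e^(−c·d₂)) / (c·(d₂−d₁))
e^(−0.501×0.6) = 0.7404; e^(−0.501×2.5) = 0.2858
⟨n⟩ = 0.6 × (0.7404 − 0.2858) / (0.501 × 1.9) = 0.6 × 0.4776 = 0.2865

28.7%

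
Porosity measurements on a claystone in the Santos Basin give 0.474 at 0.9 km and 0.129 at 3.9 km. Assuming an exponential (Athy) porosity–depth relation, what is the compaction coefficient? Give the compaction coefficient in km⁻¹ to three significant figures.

0.434 km⁻¹

Athy: n(d) = n₀ e^(−kd) ⇒ n₁/n₂ = e^{k(d₂−d₁)} ⇒ k = ln(n₁/n₂)/(d₂−d₁)
k = ln(0.474/0.129) / (3.9 − 0.9) = ln(3.674) / 3 = 1.3014 / 3 = 0.4338 km⁻¹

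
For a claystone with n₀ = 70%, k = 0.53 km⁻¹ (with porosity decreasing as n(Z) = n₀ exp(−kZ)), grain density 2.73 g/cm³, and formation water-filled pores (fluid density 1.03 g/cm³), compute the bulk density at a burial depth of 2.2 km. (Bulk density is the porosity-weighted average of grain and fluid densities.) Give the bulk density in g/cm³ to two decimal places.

2.36 g/cm³

Porosity at depth: n = 0.7·exp(−0.53×2.2) = 0.7×0.3116 = 0.2181
Bulk density: ρ_b = (1−n)ρ_g + n·ρ_f = 0.7819×2.73 + 0.2181×1.03
       = 2.135 + 0.225 = 2.359 g/cm³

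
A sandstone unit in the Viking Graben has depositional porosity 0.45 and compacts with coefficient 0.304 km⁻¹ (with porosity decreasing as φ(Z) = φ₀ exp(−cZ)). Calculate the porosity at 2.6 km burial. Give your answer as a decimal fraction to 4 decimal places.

0.2041

φ = φ₀·exp(−c·Z) = 0.45 × exp(−0.304 × 2.6) = 0.45 × exp(−0.7904)
  = 0.45 × 0.4537 = 0.2041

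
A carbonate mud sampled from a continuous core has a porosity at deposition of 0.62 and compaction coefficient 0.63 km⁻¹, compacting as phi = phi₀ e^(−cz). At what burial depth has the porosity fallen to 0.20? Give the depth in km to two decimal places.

1.80 km

Invert Athy's law: z = ln(phi₀/phi) / c
z = ln(0.62/0.2) / 0.63 = ln(3.1) / 0.63 = 1.1314 / 0.63 = 1.796 km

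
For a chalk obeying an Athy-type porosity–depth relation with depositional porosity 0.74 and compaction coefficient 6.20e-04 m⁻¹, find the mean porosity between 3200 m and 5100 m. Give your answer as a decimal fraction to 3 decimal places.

Working in km (1 km = 1000 m; β in km⁻¹ = β in m⁻¹ × 1000):
⟨φ⟩ = (1/(z₂−z₁)) ∫ φ₀ e^(−βz) dz = φ₀·(e^(−β·z₁) − e^(−β·z₂)) / (β·(z₂−z₁))
e^(−0.62×3.2) = 0.1375; e^(−0.62×5.1) = 0.0423
⟨φ⟩ = 0.74 × (0.1375 − 0.0423) / (0.62 × 1.9) = 0.74 × 0.0808 = 0.0598

0.060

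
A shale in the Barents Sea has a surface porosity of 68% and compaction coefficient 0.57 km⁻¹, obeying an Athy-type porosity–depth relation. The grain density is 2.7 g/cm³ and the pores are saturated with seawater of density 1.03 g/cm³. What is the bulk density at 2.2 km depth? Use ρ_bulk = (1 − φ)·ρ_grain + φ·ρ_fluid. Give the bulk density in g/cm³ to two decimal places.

2.38 g/cm³

Porosity at depth: phi = 0.68·exp(−0.57×2.2) = 0.68×0.2854 = 0.1940
Bulk density: ρ_b = (1−phi)ρ_g + phi·ρ_f = 0.8060×2.7 + 0.1940×1.03
       = 2.176 + 0.200 = 2.376 g/cm³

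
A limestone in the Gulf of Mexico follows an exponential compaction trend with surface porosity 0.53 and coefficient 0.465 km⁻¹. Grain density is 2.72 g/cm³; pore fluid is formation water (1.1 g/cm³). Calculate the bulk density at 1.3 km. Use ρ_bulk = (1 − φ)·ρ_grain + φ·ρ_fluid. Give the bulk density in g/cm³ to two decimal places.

Porosity at depth: phi = 0.53·exp(−0.465×1.3) = 0.53×0.5463 = 0.2896
Bulk density: ρ_b = (1−phi)ρ_g + phi·ρ_f = 0.7104×2.72 + 0.2896×1.1
       = 1.932 + 0.319 = 2.251 g/cm³

2.25 g/cm³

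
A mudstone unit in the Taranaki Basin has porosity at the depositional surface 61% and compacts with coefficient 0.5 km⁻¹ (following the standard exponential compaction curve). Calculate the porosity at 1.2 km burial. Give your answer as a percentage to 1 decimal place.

n = n₀·exp(−β·z) = 0.61 × exp(−0.5 × 1.2) = 0.61 × exp(−0.6)
  = 0.61 × 0.5488 = 0.3348

33.5%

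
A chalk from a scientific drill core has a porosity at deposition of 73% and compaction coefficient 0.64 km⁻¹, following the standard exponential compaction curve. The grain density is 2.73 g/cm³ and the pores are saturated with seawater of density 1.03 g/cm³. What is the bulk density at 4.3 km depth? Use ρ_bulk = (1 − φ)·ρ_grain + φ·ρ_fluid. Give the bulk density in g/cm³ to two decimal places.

2.65 g/cm³

Porosity at depth: phi = 0.73·exp(−0.64×4.3) = 0.73×0.0638 = 0.0466
Bulk density: ρ_b = (1−phi)ρ_g + phi·ρ_f = 0.9534×2.73 + 0.0466×1.03
       = 2.603 + 0.048 = 2.651 g/cm³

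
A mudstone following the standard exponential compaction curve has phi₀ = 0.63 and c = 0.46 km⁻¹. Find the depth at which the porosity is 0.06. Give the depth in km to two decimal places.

5.11 km

Invert Athy's law: z = ln(phi₀/phi) / c
z = ln(0.63/0.06) / 0.46 = ln(10.5) / 0.46 = 2.3514 / 0.46 = 5.112 km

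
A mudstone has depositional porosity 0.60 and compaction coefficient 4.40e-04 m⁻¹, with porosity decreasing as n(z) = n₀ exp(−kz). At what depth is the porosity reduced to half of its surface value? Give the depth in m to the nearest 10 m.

1580 m

Working in km (1 km = 1000 m; k in km⁻¹ = k in m⁻¹ × 1000):
n/n₀ = 1/2 ⇒ exp(−k·z) = 1/2 ⇒ z = ln(2) / k
z = 0.6931 / 0.44 = 1.575 km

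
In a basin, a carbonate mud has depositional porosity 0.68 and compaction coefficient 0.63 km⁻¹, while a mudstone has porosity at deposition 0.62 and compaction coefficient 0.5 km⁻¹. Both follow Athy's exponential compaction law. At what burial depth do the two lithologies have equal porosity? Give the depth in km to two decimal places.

Set φ₀ₐ e^(−cₐd) = φ₀ᵦ e^(−cᵦd) ⇒ ln(φ₀ₐ/φ₀ᵦ) = (cₐ − cᵦ)·d
d = ln(0.68/0.62) / (0.63 − 0.5) = 0.0924 / 0.13 = 0.711 km

0.71 km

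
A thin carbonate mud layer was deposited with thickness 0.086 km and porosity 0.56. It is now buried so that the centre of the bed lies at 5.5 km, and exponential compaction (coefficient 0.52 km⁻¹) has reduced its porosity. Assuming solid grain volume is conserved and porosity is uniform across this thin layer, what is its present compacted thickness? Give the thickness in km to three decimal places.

Porosity at 5.5 km: n = 0.56·exp(−0.52×5.5) = 0.0321
Solid-volume conservation: h(1−n) = h₀(1−n₀) ⇒ h = h₀·(1−n₀)/(1−n)
h = 0.086 × (1 − 0.56)/(1 − 0.0321) = 0.086 × 0.4546 = 0.0391 km

0.039 km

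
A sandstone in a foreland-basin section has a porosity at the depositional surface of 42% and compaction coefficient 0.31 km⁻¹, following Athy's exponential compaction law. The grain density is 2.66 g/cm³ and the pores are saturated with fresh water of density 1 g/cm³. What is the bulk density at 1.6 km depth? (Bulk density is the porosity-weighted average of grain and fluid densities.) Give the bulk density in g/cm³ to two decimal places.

2.24 g/cm³

Porosity at depth: phi = 0.42·exp(−0.31×1.6) = 0.42×0.6090 = 0.2558
Bulk density: ρ_b = (1−phi)ρ_g + phi·ρ_f = 0.7442×2.66 + 0.2558×1
       = 1.980 + 0.256 = 2.235 g/cm³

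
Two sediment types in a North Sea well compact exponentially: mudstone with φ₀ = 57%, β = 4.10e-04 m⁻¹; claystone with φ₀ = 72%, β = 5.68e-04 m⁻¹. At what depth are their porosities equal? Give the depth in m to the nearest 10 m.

1480 m

Working in km (1 km = 1000 m; β in km⁻¹ = β in m⁻¹ × 1000):
Set φ₀ₐ e^(−βₐz) = φ₀ᵦ e^(−βᵦz) ⇒ ln(φ₀ₐ/φ₀ᵦ) = (βₐ − βᵦ)·z
z = ln(0.57/0.72) / (0.41 − 0.568) = -0.2336 / -0.158 = 1.479 km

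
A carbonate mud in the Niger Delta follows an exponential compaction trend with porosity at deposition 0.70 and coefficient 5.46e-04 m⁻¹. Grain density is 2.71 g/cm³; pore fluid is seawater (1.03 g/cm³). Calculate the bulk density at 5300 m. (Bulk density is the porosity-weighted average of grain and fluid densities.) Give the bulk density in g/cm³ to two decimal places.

2.64 g/cm³

Working in km (1 km = 1000 m; k in km⁻¹ = k in m⁻¹ × 1000):
Porosity at depth: phi = 0.7·exp(−0.546×5.3) = 0.7×0.0554 = 0.0388
Bulk density: ρ_b = (1−phi)ρ_g + phi·ρ_f = 0.9612×2.71 + 0.0388×1.03
       = 2.605 + 0.040 = 2.645 g/cm³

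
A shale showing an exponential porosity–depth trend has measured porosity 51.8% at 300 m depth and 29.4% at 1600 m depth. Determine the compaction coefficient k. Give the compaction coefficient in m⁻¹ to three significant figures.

0.000436 m⁻¹

Working in km (1 km = 1000 m; k in km⁻¹ = k in m⁻¹ × 1000):
Athy: φ(d) = φ₀ e^(−kd) ⇒ φ₁/φ₂ = e^{k(d₂−d₁)} ⇒ k = ln(φ₁/φ₂)/(d₂−d₁)
k = ln(0.518/0.294) / (1.6 − 0.3) = ln(1.762) / 1.3 = 0.5664 / 1.3 = 0.4357 km⁻¹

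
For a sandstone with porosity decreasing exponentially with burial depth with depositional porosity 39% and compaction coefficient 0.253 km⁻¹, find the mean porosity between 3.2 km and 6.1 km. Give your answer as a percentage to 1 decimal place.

⟨phi⟩ = (1/(Z₂−Z₁)) ∫ phi₀ e^(−cZ) dZ = phi₀·(e^(−c·Z₁) − e^(−c·Z₂)) / (c·(Z₂−Z₁))
e^(−0.253×3.2) = 0.4450; e^(−0.253×6.1) = 0.2137
⟨phi⟩ = 0.39 × (0.4450 − 0.2137) / (0.253 × 2.9) = 0.39 × 0.3153 = 0.1230

12.3%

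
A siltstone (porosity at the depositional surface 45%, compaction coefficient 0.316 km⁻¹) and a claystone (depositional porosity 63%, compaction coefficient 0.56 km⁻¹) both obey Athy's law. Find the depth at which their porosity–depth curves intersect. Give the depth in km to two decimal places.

1.38 km

Set n₀ₐ e^(−kₐZ) = n₀ᵦ e^(−kᵦZ) ⇒ ln(n₀ₐ/n₀ᵦ) = (kₐ − kᵦ)·Z
Z = ln(0.45/0.63) / (0.316 − 0.56) = -0.3365 / -0.244 = 1.379 km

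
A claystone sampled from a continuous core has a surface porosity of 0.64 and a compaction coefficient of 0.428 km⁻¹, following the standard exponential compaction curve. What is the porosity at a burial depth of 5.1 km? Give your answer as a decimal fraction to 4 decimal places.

φ = φ₀·exp(−β·z) = 0.64 × exp(−0.428 × 5.1) = 0.64 × exp(−2.183)
  = 0.64 × 0.1127 = 0.0721

0.0721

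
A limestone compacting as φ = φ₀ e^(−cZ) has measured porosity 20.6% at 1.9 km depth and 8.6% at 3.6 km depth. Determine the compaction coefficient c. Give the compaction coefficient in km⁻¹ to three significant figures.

0.514 km⁻¹

Athy: φ(Z) = φ₀ e^(−cZ) ⇒ φ₁/φ₂ = e^{c(Z₂−Z₁)} ⇒ c = ln(φ₁/φ₂)/(Z₂−Z₁)
c = ln(0.206/0.086) / (3.6 − 1.9) = ln(2.395) / 1.7 = 0.8735 / 1.7 = 0.5138 km⁻¹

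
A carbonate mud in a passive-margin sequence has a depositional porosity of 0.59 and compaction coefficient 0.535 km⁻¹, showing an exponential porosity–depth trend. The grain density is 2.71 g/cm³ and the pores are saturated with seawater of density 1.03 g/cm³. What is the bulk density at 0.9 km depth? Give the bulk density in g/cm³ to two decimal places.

2.10 g/cm³

Porosity at depth: n = 0.59·exp(−0.535×0.9) = 0.59×0.6179 = 0.3645
Bulk density: ρ_b = (1−n)ρ_g + n·ρ_f = 0.6355×2.71 + 0.3645×1.03
       = 1.722 + 0.375 = 2.098 g/cm³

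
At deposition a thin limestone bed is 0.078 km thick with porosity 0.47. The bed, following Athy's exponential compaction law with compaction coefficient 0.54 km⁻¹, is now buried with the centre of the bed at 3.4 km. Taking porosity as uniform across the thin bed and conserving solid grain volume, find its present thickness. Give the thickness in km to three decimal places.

Porosity at 3.4 km: phi = 0.47·exp(−0.54×3.4) = 0.0749
Solid-volume conservation: h(1−phi) = h₀(1−phi₀) ⇒ h = h₀·(1−phi₀)/(1−phi)
h = 0.078 × (1 − 0.47)/(1 − 0.0749) = 0.078 × 0.5729 = 0.0447 km

0.045 km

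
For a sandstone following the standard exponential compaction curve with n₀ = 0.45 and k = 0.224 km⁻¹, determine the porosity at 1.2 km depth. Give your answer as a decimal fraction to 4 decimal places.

0.3439

n = n₀·exp(−k·d) = 0.45 × exp(−0.224 × 1.2) = 0.45 × exp(−0.2688)
  = 0.45 × 0.7643 = 0.3439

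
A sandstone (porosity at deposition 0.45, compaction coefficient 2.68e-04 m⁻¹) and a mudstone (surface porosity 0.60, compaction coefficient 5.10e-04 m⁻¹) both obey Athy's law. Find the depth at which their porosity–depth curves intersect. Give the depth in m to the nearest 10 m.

1190 m

Working in km (1 km = 1000 m; c in km⁻¹ = c in m⁻¹ × 1000):
Set n₀ₐ e^(−cₐd) = n₀ᵦ e^(−cᵦd) ⇒ ln(n₀ₐ/n₀ᵦ) = (cₐ − cᵦ)·d
d = ln(0.45/0.6) / (0.268 − 0.51) = -0.2877 / -0.242 = 1.189 km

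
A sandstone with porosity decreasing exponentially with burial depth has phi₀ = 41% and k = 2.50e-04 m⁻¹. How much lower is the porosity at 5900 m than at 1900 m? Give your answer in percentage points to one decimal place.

Working in km (1 km = 1000 m; k in km⁻¹ = k in m⁻¹ × 1000):
phi(1.9) = 0.41·e^(−0.25×1.9) = 0.2550
phi(5.9) = 0.41·e^(−0.25×5.9) = 0.0938
Δphi = 0.2550 − 0.0938 = 0.1612

16.1 percentage points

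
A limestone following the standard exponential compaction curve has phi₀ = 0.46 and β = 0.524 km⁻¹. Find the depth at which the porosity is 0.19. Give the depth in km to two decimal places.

1.69 km

Invert Athy's law: z = ln(phi₀/phi) / β
z = ln(0.46/0.19) / 0.524 = ln(2.421) / 0.524 = 0.8842 / 0.524 = 1.687 km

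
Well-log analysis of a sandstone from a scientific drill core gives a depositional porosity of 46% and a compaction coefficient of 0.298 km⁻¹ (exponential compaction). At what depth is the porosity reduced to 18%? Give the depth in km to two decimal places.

Invert Athy's law: d = ln(φ₀/φ) / c
d = ln(0.46/0.18) / 0.298 = ln(2.556) / 0.298 = 0.9383 / 0.298 = 3.149 km

3.15 km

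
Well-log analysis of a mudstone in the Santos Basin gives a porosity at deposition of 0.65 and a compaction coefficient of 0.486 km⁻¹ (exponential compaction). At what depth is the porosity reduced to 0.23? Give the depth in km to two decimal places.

2.14 km

Invert Athy's law: z = ln(n₀/n) / k
z = ln(0.65/0.23) / 0.486 = ln(2.826) / 0.486 = 1.0389 / 0.486 = 2.138 km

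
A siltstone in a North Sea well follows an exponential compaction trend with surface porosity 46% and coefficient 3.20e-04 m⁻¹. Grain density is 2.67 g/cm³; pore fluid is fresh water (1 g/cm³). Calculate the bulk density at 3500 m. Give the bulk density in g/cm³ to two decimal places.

2.42 g/cm³

Working in km (1 km = 1000 m; k in km⁻¹ = k in m⁻¹ × 1000):
Porosity at depth: n = 0.46·exp(−0.32×3.5) = 0.46×0.3263 = 0.1501
Bulk density: ρ_b = (1−n)ρ_g + n·ρ_f = 0.8499×2.67 + 0.1501×1
       = 2.269 + 0.150 = 2.419 g/cm³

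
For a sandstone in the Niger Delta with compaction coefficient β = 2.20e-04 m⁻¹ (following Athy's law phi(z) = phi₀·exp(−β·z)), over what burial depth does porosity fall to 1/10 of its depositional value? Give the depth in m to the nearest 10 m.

Working in km (1 km = 1000 m; β in km⁻¹ = β in m⁻¹ × 1000):
phi/phi₀ = 1/10 ⇒ exp(−β·z) = 1/10 ⇒ z = ln(10) / β
z = 2.3026 / 0.22 = 10.466 km

10470 m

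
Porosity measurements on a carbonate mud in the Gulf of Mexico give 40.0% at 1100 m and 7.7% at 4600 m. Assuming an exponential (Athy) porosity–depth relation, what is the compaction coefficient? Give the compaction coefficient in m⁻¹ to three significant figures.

0.000471 m⁻¹

Working in km (1 km = 1000 m; β in km⁻¹ = β in m⁻¹ × 1000):
Athy: n(d) = n₀ e^(−βd) ⇒ n₁/n₂ = e^{β(d₂−d₁)} ⇒ β = ln(n₁/n₂)/(d₂−d₁)
β = ln(0.4/0.077) / (4.6 − 1.1) = ln(5.195) / 3.5 = 1.6477 / 3.5 = 0.4708 km⁻¹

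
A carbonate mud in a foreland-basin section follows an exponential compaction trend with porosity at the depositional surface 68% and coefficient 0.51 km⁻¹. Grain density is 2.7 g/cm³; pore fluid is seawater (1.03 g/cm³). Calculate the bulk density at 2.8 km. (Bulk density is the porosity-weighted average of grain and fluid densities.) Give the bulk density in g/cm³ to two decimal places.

2.43 g/cm³

Porosity at depth: n = 0.68·exp(−0.51×2.8) = 0.68×0.2398 = 0.1631
Bulk density: ρ_b = (1−n)ρ_g + n·ρ_f = 0.8369×2.7 + 0.1631×1.03
       = 2.260 + 0.168 = 2.428 g/cm³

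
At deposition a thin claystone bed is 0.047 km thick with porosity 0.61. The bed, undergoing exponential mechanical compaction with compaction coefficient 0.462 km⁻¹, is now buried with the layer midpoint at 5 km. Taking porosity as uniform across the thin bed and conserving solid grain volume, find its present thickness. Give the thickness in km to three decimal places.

Porosity at 5 km: phi = 0.61·exp(−0.462×5) = 0.0605
Solid-volume conservation: h(1−phi) = h₀(1−phi₀) ⇒ h = h₀·(1−phi₀)/(1−phi)
h = 0.047 × (1 − 0.61)/(1 − 0.0605) = 0.047 × 0.4151 = 0.0195 km

0.020 km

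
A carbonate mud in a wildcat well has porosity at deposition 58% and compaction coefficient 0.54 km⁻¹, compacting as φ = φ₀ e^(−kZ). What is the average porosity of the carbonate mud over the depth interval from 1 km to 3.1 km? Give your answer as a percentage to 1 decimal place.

20.2%

⟨φ⟩ = (1/(Z₂−Z₁)) ∫ φ₀ e^(−kZ) dZ = φ₀·(e^(−k·Z₁) − e^(−k·Z₂)) / (k·(Z₂−Z₁))
e^(−0.54×1) = 0.5827; e^(−0.54×3.1) = 0.1875
⟨φ⟩ = 0.58 × (0.5827 − 0.1875) / (0.54 × 2.1) = 0.58 × 0.3485 = 0.2022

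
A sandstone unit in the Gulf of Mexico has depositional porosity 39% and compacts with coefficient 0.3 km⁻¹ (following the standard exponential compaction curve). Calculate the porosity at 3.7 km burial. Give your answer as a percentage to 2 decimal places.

12.85%

n = n₀·exp(−β·Z) = 0.39 × exp(−0.3 × 3.7) = 0.39 × exp(−1.11)
  = 0.39 × 0.3296 = 0.1285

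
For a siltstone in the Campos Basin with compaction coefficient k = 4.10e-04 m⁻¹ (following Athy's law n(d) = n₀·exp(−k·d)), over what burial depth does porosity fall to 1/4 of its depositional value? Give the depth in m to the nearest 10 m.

Working in km (1 km = 1000 m; k in km⁻¹ = k in m⁻¹ × 1000):
n/n₀ = 1/4 ⇒ exp(−k·d) = 1/4 ⇒ d = ln(4) / k
d = 1.3863 / 0.41 = 3.381 km

3380 m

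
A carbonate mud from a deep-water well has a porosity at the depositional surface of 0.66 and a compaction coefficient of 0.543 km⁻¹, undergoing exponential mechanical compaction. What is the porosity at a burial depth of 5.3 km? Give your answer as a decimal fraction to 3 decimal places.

0.037

φ = φ₀·exp(−c·Z) = 0.66 × exp(−0.543 × 5.3) = 0.66 × exp(−2.878)
  = 0.66 × 0.0563 = 0.0371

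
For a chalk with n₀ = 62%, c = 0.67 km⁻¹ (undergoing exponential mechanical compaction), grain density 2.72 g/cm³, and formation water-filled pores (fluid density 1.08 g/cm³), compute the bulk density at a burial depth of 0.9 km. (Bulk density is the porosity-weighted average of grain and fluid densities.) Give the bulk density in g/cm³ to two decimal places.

Porosity at depth: n = 0.62·exp(−0.67×0.9) = 0.62×0.5472 = 0.3392
Bulk density: ρ_b = (1−n)ρ_g + n·ρ_f = 0.6608×2.72 + 0.3392×1.08
       = 1.797 + 0.366 = 2.164 g/cm³

2.16 g/cm³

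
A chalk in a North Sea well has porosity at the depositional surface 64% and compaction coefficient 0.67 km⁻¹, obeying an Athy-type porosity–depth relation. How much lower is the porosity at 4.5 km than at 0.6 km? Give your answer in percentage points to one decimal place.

39.7 percentage points

phi(0.6) = 0.64·e^(−0.67×0.6) = 0.4281
phi(4.5) = 0.64·e^(−0.67×4.5) = 0.0314
Δphi = 0.4281 − 0.0314 = 0.3968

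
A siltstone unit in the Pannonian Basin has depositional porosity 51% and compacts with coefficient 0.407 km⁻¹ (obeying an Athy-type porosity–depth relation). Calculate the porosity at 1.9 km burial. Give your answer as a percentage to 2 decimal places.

phi = phi₀·exp(−c·Z) = 0.51 × exp(−0.407 × 1.9) = 0.51 × exp(−0.7733)
  = 0.51 × 0.4615 = 0.2354

23.54%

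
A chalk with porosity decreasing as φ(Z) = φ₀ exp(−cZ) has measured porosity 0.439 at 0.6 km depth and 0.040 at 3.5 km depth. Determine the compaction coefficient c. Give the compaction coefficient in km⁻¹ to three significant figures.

0.826 km⁻¹

Athy: φ(Z) = φ₀ e^(−cZ) ⇒ φ₁/φ₂ = e^{c(Z₂−Z₁)} ⇒ c = ln(φ₁/φ₂)/(Z₂−Z₁)
c = ln(0.439/0.04) / (3.5 − 0.6) = ln(10.97) / 2.9 = 2.3956 / 2.9 = 0.8261 km⁻¹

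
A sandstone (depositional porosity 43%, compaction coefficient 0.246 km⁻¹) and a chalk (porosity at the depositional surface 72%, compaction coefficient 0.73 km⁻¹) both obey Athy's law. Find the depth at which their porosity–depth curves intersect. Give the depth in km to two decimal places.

Set phi₀ₐ e^(−βₐZ) = phi₀ᵦ e^(−βᵦZ) ⇒ ln(phi₀ₐ/phi₀ᵦ) = (βₐ − βᵦ)·Z
Z = ln(0.43/0.72) / (0.246 − 0.73) = -0.5155 / -0.484 = 1.065 km

1.07 km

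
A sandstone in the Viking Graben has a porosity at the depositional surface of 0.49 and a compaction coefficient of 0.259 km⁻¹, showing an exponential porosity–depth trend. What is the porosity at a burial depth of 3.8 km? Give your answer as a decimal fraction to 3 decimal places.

0.183

n = n₀·exp(−k·z) = 0.49 × exp(−0.259 × 3.8) = 0.49 × exp(−0.9842)
  = 0.49 × 0.3737 = 0.1831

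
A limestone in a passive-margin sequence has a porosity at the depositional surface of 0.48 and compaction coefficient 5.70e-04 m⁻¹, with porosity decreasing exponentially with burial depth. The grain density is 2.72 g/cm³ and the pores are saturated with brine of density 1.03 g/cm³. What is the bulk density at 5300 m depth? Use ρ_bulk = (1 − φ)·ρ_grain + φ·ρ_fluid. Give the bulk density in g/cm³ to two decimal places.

2.68 g/cm³

Working in km (1 km = 1000 m; β in km⁻¹ = β in m⁻¹ × 1000):
Porosity at depth: phi = 0.48·exp(−0.57×5.3) = 0.48×0.0488 = 0.0234
Bulk density: ρ_b = (1−phi)ρ_g + phi·ρ_f = 0.9766×2.72 + 0.0234×1.03
       = 2.656 + 0.024 = 2.680 g/cm³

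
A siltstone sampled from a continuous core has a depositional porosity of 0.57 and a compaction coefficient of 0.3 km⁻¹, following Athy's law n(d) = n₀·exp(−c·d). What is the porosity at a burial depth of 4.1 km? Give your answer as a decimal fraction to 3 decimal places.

0.167

n = n₀·exp(−c·d) = 0.57 × exp(−0.3 × 4.1) = 0.57 × exp(−1.23)
  = 0.57 × 0.2923 = 0.1666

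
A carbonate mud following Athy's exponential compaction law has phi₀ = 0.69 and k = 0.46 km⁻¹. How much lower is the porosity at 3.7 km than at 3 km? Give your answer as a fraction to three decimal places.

phi(3) = 0.69·e^(−0.46×3) = 0.1736
phi(3.7) = 0.69·e^(−0.46×3.7) = 0.1258
Δphi = 0.1736 − 0.1258 = 0.0478

0.048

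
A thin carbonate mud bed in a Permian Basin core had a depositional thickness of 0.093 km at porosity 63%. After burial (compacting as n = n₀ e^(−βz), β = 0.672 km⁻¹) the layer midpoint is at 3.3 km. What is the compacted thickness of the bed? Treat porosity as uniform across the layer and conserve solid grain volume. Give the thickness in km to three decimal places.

Porosity at 3.3 km: n = 0.63·exp(−0.672×3.3) = 0.0686
Solid-volume conservation: h(1−n) = h₀(1−n₀) ⇒ h = h₀·(1−n₀)/(1−n)
h = 0.093 × (1 − 0.63)/(1 − 0.0686) = 0.093 × 0.3972 = 0.0369 km

0.037 km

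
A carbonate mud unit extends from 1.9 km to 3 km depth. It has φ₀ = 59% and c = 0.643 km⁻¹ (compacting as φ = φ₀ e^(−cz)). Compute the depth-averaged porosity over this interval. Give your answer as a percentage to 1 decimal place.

12.5%

⟨φ⟩ = (1/(z₂−z₁)) ∫ φ₀ e^(−cz) dz = φ₀·(e^(−c·z₁) − e^(−c·z₂)) / (c·(z₂−z₁))
e^(−0.643×1.9) = 0.2947; e^(−0.643×3) = 0.1453
⟨φ⟩ = 0.59 × (0.2947 − 0.1453) / (0.643 × 1.1) = 0.59 × 0.2113 = 0.1247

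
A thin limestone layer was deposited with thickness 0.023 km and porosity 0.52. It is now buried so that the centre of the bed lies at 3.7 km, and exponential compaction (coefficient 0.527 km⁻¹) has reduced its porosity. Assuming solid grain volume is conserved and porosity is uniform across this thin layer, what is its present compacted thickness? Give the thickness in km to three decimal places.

0.012 km

Porosity at 3.7 km: n = 0.52·exp(−0.527×3.7) = 0.0740
Solid-volume conservation: h(1−n) = h₀(1−n₀) ⇒ h = h₀·(1−n₀)/(1−n)
h = 0.023 × (1 − 0.52)/(1 − 0.0740) = 0.023 × 0.5184 = 0.0119 km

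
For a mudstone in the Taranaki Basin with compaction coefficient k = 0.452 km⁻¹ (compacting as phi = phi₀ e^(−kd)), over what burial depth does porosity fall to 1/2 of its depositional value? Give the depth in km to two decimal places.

phi/phi₀ = 1/2 ⇒ exp(−k·d) = 1/2 ⇒ d = ln(2) / k
d = 0.6931 / 0.452 = 1.534 km

1.53 km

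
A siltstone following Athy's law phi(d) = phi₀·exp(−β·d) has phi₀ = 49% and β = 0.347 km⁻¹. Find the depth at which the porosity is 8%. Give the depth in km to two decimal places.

Invert Athy's law: d = ln(phi₀/phi) / β
d = ln(0.49/0.08) / 0.347 = ln(6.125) / 0.347 = 1.8124 / 0.347 = 5.223 km

5.22 km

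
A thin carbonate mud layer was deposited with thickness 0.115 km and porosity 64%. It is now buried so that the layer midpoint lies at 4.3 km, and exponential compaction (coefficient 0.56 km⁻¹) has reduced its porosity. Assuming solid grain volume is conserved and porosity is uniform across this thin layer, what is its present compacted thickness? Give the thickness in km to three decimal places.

Porosity at 4.3 km: φ = 0.64·exp(−0.56×4.3) = 0.0576
Solid-volume conservation: h(1−φ) = h₀(1−φ₀) ⇒ h = h₀·(1−φ₀)/(1−φ)
h = 0.115 × (1 − 0.64)/(1 − 0.0576) = 0.115 × 0.3820 = 0.0439 km

0.044 km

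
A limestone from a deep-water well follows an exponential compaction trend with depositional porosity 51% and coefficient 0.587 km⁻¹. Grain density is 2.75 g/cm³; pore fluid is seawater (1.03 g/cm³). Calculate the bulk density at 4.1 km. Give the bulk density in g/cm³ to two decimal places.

Porosity at depth: phi = 0.51·exp(−0.587×4.1) = 0.51×0.0901 = 0.0460
Bulk density: ρ_b = (1−phi)ρ_g + phi·ρ_f = 0.9540×2.75 + 0.0460×1.03
       = 2.624 + 0.047 = 2.671 g/cm³

2.67 g/cm³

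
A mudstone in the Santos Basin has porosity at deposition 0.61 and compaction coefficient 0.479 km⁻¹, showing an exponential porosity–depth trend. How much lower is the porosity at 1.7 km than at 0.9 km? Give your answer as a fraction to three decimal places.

0.126

φ(0.9) = 0.61·e^(−0.479×0.9) = 0.3964
φ(1.7) = 0.61·e^(−0.479×1.7) = 0.2702
Δφ = 0.3964 − 0.2702 = 0.1262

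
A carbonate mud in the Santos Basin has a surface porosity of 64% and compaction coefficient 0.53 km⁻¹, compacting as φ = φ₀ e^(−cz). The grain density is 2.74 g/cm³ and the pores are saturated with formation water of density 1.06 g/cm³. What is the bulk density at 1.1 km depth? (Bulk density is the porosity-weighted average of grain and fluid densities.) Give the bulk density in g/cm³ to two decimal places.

2.14 g/cm³

Porosity at depth: φ = 0.64·exp(−0.53×1.1) = 0.64×0.5582 = 0.3573
Bulk density: ρ_b = (1−φ)ρ_g + φ·ρ_f = 0.6427×2.74 + 0.3573×1.06
       = 1.761 + 0.379 = 2.140 g/cm³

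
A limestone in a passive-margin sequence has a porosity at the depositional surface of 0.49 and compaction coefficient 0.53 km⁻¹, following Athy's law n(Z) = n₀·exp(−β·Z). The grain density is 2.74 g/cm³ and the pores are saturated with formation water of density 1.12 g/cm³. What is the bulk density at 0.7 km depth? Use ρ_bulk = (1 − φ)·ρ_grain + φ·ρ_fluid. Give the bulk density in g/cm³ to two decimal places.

2.19 g/cm³

Porosity at depth: n = 0.49·exp(−0.53×0.7) = 0.49×0.6900 = 0.3381
Bulk density: ρ_b = (1−n)ρ_g + n·ρ_f = 0.6619×2.74 + 0.3381×1.12
       = 1.814 + 0.379 = 2.192 g/cm³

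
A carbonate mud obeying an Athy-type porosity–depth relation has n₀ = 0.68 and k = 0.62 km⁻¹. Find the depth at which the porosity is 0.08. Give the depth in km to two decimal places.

Invert Athy's law: d = ln(n₀/n) / k
d = ln(0.68/0.08) / 0.62 = ln(8.5) / 0.62 = 2.1401 / 0.62 = 3.452 km

3.45 km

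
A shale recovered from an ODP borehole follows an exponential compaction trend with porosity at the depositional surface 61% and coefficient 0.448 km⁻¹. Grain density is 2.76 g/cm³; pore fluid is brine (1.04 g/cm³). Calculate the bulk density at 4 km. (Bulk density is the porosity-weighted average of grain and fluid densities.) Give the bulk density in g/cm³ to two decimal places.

2.59 g/cm³

Porosity at depth: phi = 0.61·exp(−0.448×4) = 0.61×0.1666 = 0.1016
Bulk density: ρ_b = (1−phi)ρ_g + phi·ρ_f = 0.8984×2.76 + 0.1016×1.04
       = 2.479 + 0.106 = 2.585 g/cm³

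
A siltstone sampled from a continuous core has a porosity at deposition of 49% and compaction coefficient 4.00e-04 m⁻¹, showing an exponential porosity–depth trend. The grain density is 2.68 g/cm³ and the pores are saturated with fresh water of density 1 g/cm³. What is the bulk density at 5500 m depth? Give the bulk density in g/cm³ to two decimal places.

Working in km (1 km = 1000 m; c in km⁻¹ = c in m⁻¹ × 1000):
Porosity at depth: φ = 0.49·exp(−0.4×5.5) = 0.49×0.1108 = 0.0543
Bulk density: ρ_b = (1−φ)ρ_g + φ·ρ_f = 0.9457×2.68 + 0.0543×1
       = 2.534 + 0.054 = 2.589 g/cm³

2.59 g/cm³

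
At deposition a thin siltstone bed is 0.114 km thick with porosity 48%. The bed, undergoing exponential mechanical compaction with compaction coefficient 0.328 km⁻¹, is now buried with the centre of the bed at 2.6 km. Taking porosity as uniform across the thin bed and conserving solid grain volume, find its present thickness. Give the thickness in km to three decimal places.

Porosity at 2.6 km: phi = 0.48·exp(−0.328×2.6) = 0.2046
Solid-volume conservation: h(1−phi) = h₀(1−phi₀) ⇒ h = h₀·(1−phi₀)/(1−phi)
h = 0.114 × (1 − 0.48)/(1 − 0.2046) = 0.114 × 0.6537 = 0.0745 km

0.075 km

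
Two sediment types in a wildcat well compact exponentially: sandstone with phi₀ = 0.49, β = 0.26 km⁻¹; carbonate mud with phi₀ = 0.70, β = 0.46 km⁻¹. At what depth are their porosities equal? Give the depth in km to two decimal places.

Set phi₀ₐ e^(−βₐd) = phi₀ᵦ e^(−βᵦd) ⇒ ln(phi₀ₐ/phi₀ᵦ) = (βₐ − βᵦ)·d
d = ln(0.49/0.7) / (0.26 − 0.46) = -0.3567 / -0.2 = 1.783 km

1.78 km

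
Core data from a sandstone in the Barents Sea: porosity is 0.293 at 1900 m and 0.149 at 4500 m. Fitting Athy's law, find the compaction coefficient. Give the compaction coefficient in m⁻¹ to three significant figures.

Working in km (1 km = 1000 m; β in km⁻¹ = β in m⁻¹ × 1000):
Athy: n(Z) = n₀ e^(−βZ) ⇒ n₁/n₂ = e^{β(Z₂−Z₁)} ⇒ β = ln(n₁/n₂)/(Z₂−Z₁)
β = ln(0.293/0.149) / (4.5 − 1.9) = ln(1.966) / 2.6 = 0.6762 / 2.6 = 0.2601 km⁻¹

0.000260 m⁻¹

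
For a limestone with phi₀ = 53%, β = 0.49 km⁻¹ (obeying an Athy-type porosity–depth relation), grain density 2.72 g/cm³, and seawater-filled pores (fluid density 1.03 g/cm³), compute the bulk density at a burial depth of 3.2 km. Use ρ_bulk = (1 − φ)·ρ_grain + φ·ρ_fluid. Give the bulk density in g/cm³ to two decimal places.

Porosity at depth: phi = 0.53·exp(−0.49×3.2) = 0.53×0.2085 = 0.1105
Bulk density: ρ_b = (1−phi)ρ_g + phi·ρ_f = 0.8895×2.72 + 0.1105×1.03
       = 2.419 + 0.114 = 2.533 g/cm³

2.53 g/cm³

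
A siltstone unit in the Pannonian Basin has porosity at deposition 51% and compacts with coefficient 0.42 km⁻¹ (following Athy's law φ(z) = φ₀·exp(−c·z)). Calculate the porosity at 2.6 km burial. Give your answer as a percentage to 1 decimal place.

17.1%

φ = φ₀·exp(−c·z) = 0.51 × exp(−0.42 × 2.6) = 0.51 × exp(−1.092)
  = 0.51 × 0.3355 = 0.1711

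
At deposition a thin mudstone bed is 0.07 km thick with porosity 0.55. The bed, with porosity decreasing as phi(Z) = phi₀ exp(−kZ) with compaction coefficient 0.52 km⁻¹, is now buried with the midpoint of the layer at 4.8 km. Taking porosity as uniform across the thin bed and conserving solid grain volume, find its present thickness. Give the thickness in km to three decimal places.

0.033 km

Porosity at 4.8 km: phi = 0.55·exp(−0.52×4.8) = 0.0453
Solid-volume conservation: h(1−phi) = h₀(1−phi₀) ⇒ h = h₀·(1−phi₀)/(1−phi)
h = 0.07 × (1 − 0.55)/(1 − 0.0453) = 0.07 × 0.4714 = 0.0330 km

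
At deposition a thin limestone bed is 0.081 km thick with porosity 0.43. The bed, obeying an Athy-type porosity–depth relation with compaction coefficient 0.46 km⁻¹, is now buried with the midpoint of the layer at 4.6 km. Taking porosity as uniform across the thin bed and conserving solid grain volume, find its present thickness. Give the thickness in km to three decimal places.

Porosity at 4.6 km: n = 0.43·exp(−0.46×4.6) = 0.0518
Solid-volume conservation: h(1−n) = h₀(1−n₀) ⇒ h = h₀·(1−n₀)/(1−n)
h = 0.081 × (1 − 0.43)/(1 − 0.0518) = 0.081 × 0.6012 = 0.0487 km

0.049 km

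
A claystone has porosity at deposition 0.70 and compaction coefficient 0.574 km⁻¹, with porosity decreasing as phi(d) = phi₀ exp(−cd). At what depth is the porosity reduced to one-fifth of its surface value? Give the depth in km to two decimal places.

2.80 km

phi/phi₀ = 1/5 ⇒ exp(−c·d) = 1/5 ⇒ d = ln(5) / c
d = 1.6094 / 0.574 = 2.804 km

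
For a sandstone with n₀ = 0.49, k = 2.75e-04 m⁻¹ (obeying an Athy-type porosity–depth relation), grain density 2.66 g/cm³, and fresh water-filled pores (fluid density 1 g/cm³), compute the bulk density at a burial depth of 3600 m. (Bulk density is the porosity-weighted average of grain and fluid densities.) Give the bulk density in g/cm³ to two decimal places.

Working in km (1 km = 1000 m; k in km⁻¹ = k in m⁻¹ × 1000):
Porosity at depth: n = 0.49·exp(−0.275×3.6) = 0.49×0.3716 = 0.1821
Bulk density: ρ_b = (1−n)ρ_g + n·ρ_f = 0.8179×2.66 + 0.1821×1
       = 2.176 + 0.182 = 2.358 g/cm³

2.36 g/cm³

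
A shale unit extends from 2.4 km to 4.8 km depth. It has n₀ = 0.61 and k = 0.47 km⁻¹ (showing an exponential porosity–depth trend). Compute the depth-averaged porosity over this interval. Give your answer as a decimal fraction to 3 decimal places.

0.118

⟨n⟩ = (1/(Z₂−Z₁)) ∫ n₀ e^(−kZ) dZ = n₀·(e^(−k·Z₁) − e^(−k·Z₂)) / (k·(Z₂−Z₁))
e^(−0.47×2.4) = 0.3237; e^(−0.47×4.8) = 0.1048
⟨n⟩ = 0.61 × (0.3237 − 0.1048) / (0.47 × 2.4) = 0.61 × 0.1941 = 0.1184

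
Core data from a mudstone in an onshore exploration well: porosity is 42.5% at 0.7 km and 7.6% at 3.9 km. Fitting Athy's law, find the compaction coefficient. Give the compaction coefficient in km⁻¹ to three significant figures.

0.538 km⁻¹

Athy: φ(d) = φ₀ e^(−kd) ⇒ φ₁/φ₂ = e^{k(d₂−d₁)} ⇒ k = ln(φ₁/φ₂)/(d₂−d₁)
k = ln(0.425/0.076) / (3.9 − 0.7) = ln(5.592) / 3.2 = 1.7214 / 3.2 = 0.5379 km⁻¹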